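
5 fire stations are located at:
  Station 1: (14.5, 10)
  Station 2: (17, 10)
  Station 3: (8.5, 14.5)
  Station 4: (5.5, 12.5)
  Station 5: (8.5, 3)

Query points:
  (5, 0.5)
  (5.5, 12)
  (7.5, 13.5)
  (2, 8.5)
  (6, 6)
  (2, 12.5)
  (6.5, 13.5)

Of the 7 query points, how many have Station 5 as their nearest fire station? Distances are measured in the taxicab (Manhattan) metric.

(5, 0.5) — d to each: Station 1:19, Station 2:21.5, Station 3:17.5, Station 4:12.5, Station 5:6 → nearest is Station 5
(5.5, 12) — d to each: Station 1:11, Station 2:13.5, Station 3:5.5, Station 4:0.5, Station 5:12 → nearest is Station 4
(7.5, 13.5) — d to each: Station 1:10.5, Station 2:13, Station 3:2, Station 4:3, Station 5:11.5 → nearest is Station 3
(2, 8.5) — d to each: Station 1:14, Station 2:16.5, Station 3:12.5, Station 4:7.5, Station 5:12 → nearest is Station 4
(6, 6) — d to each: Station 1:12.5, Station 2:15, Station 3:11, Station 4:7, Station 5:5.5 → nearest is Station 5
(2, 12.5) — d to each: Station 1:15, Station 2:17.5, Station 3:8.5, Station 4:3.5, Station 5:16 → nearest is Station 4
(6.5, 13.5) — d to each: Station 1:11.5, Station 2:14, Station 3:3, Station 4:2, Station 5:12.5 → nearest is Station 4
2 of the 7 points have Station 5 as nearest.

2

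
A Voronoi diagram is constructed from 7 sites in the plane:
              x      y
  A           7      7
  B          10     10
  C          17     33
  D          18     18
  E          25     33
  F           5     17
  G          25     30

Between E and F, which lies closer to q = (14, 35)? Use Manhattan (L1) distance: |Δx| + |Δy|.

d(q,E) = |14−25| + |35−33| = 11 + 2 = 13
d(q,F) = |14−5| + |35−17| = 9 + 18 = 27
13 < 27, so E is closer.

E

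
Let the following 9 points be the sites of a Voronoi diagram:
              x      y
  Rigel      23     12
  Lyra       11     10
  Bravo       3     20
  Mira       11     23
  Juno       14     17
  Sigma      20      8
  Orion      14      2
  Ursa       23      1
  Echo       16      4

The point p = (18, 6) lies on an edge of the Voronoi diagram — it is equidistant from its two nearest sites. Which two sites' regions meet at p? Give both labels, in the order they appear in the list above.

Squared distances from p to each site:
d²(p, Rigel) = 25 + 36 = 61
d²(p, Lyra) = 49 + 16 = 65
d²(p, Bravo) = 225 + 196 = 421
d²(p, Mira) = 49 + 289 = 338
d²(p, Juno) = 16 + 121 = 137
d²(p, Sigma) = 4 + 4 = 8
d²(p, Orion) = 16 + 16 = 32
d²(p, Ursa) = 25 + 25 = 50
d²(p, Echo) = 4 + 4 = 8
p is equidistant from Sigma and Echo (both at squared distance 8), and every other site is strictly farther — so p lies on the Sigma–Echo Voronoi edge.

Sigma and Echo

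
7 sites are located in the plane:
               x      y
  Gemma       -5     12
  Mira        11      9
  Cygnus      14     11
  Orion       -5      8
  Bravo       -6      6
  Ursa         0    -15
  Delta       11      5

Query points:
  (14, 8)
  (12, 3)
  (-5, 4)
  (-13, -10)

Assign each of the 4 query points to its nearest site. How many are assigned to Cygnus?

1

(14, 8) — d² to each: Gemma:377, Mira:10, Cygnus:9, Orion:361, Bravo:404, Ursa:725, Delta:18 → nearest is Cygnus
(12, 3) — d² to each: Gemma:370, Mira:37, Cygnus:68, Orion:314, Bravo:333, Ursa:468, Delta:5 → nearest is Delta
(-5, 4) — d² to each: Gemma:64, Mira:281, Cygnus:410, Orion:16, Bravo:5, Ursa:386, Delta:257 → nearest is Bravo
(-13, -10) — d² to each: Gemma:548, Mira:937, Cygnus:1170, Orion:388, Bravo:305, Ursa:194, Delta:801 → nearest is Ursa
1 of the 4 points has Cygnus as nearest.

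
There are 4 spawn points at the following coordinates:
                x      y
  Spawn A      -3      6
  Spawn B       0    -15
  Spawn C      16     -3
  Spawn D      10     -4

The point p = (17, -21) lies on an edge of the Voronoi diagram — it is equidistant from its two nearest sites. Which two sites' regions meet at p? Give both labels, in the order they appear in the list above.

Squared distances from p to each site:
d²(p, Spawn A) = (17−(-3))² + (-21−6)² = 400 + 729 = 1129
d²(p, Spawn B) = (17−0)² + (-21−(-15))² = 289 + 36 = 325
d²(p, Spawn C) = (17−16)² + (-21−(-3))² = 1 + 324 = 325
d²(p, Spawn D) = (17−10)² + (-21−(-4))² = 49 + 289 = 338
p is equidistant from Spawn B and Spawn C (both at squared distance 325), and every other site is strictly farther — so p lies on the Spawn B–Spawn C Voronoi edge.

Spawn B and Spawn C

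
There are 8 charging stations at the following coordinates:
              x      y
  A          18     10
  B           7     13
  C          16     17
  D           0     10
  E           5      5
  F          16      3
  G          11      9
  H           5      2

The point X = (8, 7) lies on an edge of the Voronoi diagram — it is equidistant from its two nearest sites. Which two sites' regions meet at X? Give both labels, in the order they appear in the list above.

Squared distances from X to each site:
|XA|² = (8−18)² + (7−10)² = 100 + 9 = 109
|XB|² = (8−7)² + (7−13)² = 1 + 36 = 37
|XC|² = (8−16)² + (7−17)² = 64 + 100 = 164
|XD|² = (8−0)² + (7−10)² = 64 + 9 = 73
|XE|² = (8−5)² + (7−5)² = 9 + 4 = 13
|XF|² = (8−16)² + (7−3)² = 64 + 16 = 80
|XG|² = (8−11)² + (7−9)² = 9 + 4 = 13
|XH|² = (8−5)² + (7−2)² = 9 + 25 = 34
X is equidistant from E and G (both at squared distance 13), and every other site is strictly farther — so X lies on the E–G Voronoi edge.

E and G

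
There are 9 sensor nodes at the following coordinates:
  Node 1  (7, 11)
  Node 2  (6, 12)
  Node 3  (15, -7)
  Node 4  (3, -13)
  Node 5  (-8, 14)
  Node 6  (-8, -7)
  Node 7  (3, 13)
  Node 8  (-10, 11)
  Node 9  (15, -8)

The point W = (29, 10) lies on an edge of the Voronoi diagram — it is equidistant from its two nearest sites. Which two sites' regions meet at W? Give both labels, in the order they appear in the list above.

Squared distances from W to each site:
d²(W, Node 1) = 484 + 1 = 485
d²(W, Node 2) = 529 + 4 = 533
d²(W, Node 3) = 196 + 289 = 485
d²(W, Node 4) = 676 + 529 = 1205
d²(W, Node 5) = 1369 + 16 = 1385
d²(W, Node 6) = 1369 + 289 = 1658
d²(W, Node 7) = 676 + 9 = 685
d²(W, Node 8) = 1521 + 1 = 1522
d²(W, Node 9) = 196 + 324 = 520
W is equidistant from Node 1 and Node 3 (both at squared distance 485), and every other site is strictly farther — so W lies on the Node 1–Node 3 Voronoi edge.

Node 1 and Node 3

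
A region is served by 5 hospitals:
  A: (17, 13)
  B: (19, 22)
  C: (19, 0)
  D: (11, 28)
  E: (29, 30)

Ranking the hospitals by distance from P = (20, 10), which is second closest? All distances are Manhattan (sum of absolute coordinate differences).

d(P,A) = 3 + 3 = 6
d(P,B) = 1 + 12 = 13
d(P,C) = 1 + 10 = 11
d(P,D) = 9 + 18 = 27
d(P,E) = 9 + 20 = 29
Sorted ascending: A, C, B, … — the second-nearest is C.

C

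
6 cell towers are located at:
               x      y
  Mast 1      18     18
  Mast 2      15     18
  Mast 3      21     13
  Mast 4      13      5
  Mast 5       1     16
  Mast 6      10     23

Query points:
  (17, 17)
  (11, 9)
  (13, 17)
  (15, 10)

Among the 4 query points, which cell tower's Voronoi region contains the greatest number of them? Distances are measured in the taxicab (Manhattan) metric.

Mast 4

(17, 17) — d to each: Mast 1:2, Mast 2:3, Mast 3:8, Mast 4:16, Mast 5:17, Mast 6:13 → nearest is Mast 1
(11, 9) — d to each: Mast 1:16, Mast 2:13, Mast 3:14, Mast 4:6, Mast 5:17, Mast 6:15 → nearest is Mast 4
(13, 17) — d to each: Mast 1:6, Mast 2:3, Mast 3:12, Mast 4:12, Mast 5:13, Mast 6:9 → nearest is Mast 2
(15, 10) — d to each: Mast 1:11, Mast 2:8, Mast 3:9, Mast 4:7, Mast 5:20, Mast 6:18 → nearest is Mast 4
Tally — Mast 1:1, Mast 2:1, Mast 4:2. Mast 4 captures the most (2).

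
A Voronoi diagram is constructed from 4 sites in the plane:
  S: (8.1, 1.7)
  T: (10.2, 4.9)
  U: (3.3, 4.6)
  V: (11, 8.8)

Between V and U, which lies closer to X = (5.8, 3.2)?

Compare squared distances:
|XV|² = (5.8−11)² + (3.2−8.8)² = 27.04 + 31.36 = 58.4
|XU|² = (5.8−3.3)² + (3.2−4.6)² = 6.25 + 1.96 = 8.21
58.4 > 8.21, so U is closer.

U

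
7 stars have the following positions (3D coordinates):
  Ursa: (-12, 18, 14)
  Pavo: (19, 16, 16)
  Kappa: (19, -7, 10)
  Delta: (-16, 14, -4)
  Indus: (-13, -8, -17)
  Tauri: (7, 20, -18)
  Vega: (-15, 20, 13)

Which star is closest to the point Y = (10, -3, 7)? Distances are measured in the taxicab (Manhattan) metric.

Kappa

d(Y, Ursa) = |10−(-12)| + |-3−18| + |7−14| = 22 + 21 + 7 = 50
d(Y, Pavo) = |10−19| + |-3−16| + |7−16| = 9 + 19 + 9 = 37
d(Y, Kappa) = |10−19| + |-3−(-7)| + |7−10| = 9 + 4 + 3 = 16
d(Y, Delta) = |10−(-16)| + |-3−14| + |7−(-4)| = 26 + 17 + 11 = 54
d(Y, Indus) = |10−(-13)| + |-3−(-8)| + |7−(-17)| = 23 + 5 + 24 = 52
d(Y, Tauri) = |10−7| + |-3−20| + |7−(-18)| = 3 + 23 + 25 = 51
d(Y, Vega) = |10−(-15)| + |-3−20| + |7−13| = 25 + 23 + 6 = 54
The smallest is to Kappa, so Y lies in the Voronoi region of Kappa.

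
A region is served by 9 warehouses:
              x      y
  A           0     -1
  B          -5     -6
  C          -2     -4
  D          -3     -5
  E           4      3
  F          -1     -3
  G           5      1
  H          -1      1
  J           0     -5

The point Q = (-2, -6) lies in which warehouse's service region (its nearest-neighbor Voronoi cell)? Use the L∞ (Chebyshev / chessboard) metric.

d(Q,A) = max(2, 5) = 5
d(Q,B) = max(3, 0) = 3
d(Q,C) = max(0, 2) = 2
d(Q,D) = max(1, 1) = 1
d(Q,E) = max(6, 9) = 9
d(Q,F) = max(1, 3) = 3
d(Q,G) = max(7, 7) = 7
d(Q,H) = max(1, 7) = 7
d(Q,J) = max(2, 1) = 2
Minimum is at D.

D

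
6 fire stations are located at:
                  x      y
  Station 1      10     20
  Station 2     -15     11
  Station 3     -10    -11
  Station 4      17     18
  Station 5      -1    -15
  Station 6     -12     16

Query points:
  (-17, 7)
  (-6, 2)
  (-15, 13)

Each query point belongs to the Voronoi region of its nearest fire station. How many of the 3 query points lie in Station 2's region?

3

(-17, 7) — d² to each: Station 1:898, Station 2:20, Station 3:373, Station 4:1277, Station 5:740, Station 6:106 → nearest is Station 2
(-6, 2) — d² to each: Station 1:580, Station 2:162, Station 3:185, Station 4:785, Station 5:314, Station 6:232 → nearest is Station 2
(-15, 13) — d² to each: Station 1:674, Station 2:4, Station 3:601, Station 4:1049, Station 5:980, Station 6:18 → nearest is Station 2
3 of the 3 points have Station 2 as nearest.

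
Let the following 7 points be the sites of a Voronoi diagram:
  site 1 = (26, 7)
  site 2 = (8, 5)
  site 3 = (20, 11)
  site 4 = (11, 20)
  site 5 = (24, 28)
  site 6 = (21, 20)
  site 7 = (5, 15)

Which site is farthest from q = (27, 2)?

site 5

Since √ is increasing, it suffices to compare squared distances:
d²(q, site 1) = (27−26)² + (2−7)² = 1 + 25 = 26
d²(q, site 2) = (27−8)² + (2−5)² = 361 + 9 = 370
d²(q, site 3) = (27−20)² + (2−11)² = 49 + 81 = 130
d²(q, site 4) = (27−11)² + (2−20)² = 256 + 324 = 580
d²(q, site 5) = (27−24)² + (2−28)² = 9 + 676 = 685
d²(q, site 6) = (27−21)² + (2−20)² = 36 + 324 = 360
d²(q, site 7) = (27−5)² + (2−15)² = 484 + 169 = 653
The largest is to site 5.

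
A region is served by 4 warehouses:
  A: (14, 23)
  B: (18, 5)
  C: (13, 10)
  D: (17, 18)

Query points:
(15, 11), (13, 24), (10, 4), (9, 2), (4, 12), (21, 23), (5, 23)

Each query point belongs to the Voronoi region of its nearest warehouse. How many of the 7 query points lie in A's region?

(15, 11) — d² to each: A:145, B:45, C:5, D:53 → nearest is C
(13, 24) — d² to each: A:2, B:386, C:196, D:52 → nearest is A
(10, 4) — d² to each: A:377, B:65, C:45, D:245 → nearest is C
(9, 2) — d² to each: A:466, B:90, C:80, D:320 → nearest is C
(4, 12) — d² to each: A:221, B:245, C:85, D:205 → nearest is C
(21, 23) — d² to each: A:49, B:333, C:233, D:41 → nearest is D
(5, 23) — d² to each: A:81, B:493, C:233, D:169 → nearest is A
2 of the 7 points have A as nearest.

2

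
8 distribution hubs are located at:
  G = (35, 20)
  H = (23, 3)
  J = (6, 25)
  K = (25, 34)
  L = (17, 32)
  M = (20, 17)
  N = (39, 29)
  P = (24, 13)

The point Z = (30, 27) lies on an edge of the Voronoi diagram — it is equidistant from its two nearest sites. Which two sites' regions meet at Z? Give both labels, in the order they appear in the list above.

G and K

Squared distances from Z to each site:
|ZG|² = (30−35)² + (27−20)² = 25 + 49 = 74
|ZH|² = (30−23)² + (27−3)² = 49 + 576 = 625
|ZJ|² = (30−6)² + (27−25)² = 576 + 4 = 580
|ZK|² = (30−25)² + (27−34)² = 25 + 49 = 74
|ZL|² = (30−17)² + (27−32)² = 169 + 25 = 194
|ZM|² = (30−20)² + (27−17)² = 100 + 100 = 200
|ZN|² = (30−39)² + (27−29)² = 81 + 4 = 85
|ZP|² = (30−24)² + (27−13)² = 36 + 196 = 232
Z is equidistant from G and K (both at squared distance 74), and every other site is strictly farther — so Z lies on the G–K Voronoi edge.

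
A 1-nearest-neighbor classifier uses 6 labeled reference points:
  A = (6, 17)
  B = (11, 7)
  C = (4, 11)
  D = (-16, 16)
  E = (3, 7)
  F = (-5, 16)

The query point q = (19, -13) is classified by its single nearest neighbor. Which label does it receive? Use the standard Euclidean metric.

Compare squared distances (the ordering matches that of the actual distances):
|qA|² = (19−6)² + (-13−17)² = 169 + 900 = 1069
|qB|² = (19−11)² + (-13−7)² = 64 + 400 = 464
|qC|² = (19−4)² + (-13−11)² = 225 + 576 = 801
|qD|² = (19−(-16))² + (-13−16)² = 1225 + 841 = 2066
|qE|² = (19−3)² + (-13−7)² = 256 + 400 = 656
|qF|² = (19−(-5))² + (-13−16)² = 576 + 841 = 1417
Minimum is at B.

B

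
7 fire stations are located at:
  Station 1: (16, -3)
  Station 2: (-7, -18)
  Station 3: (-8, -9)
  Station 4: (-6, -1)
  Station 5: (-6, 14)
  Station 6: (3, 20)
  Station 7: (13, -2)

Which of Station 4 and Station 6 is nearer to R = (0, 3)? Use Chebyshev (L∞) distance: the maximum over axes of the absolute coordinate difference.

d(R, Station 4) = max(6, 4) = 6
d(R, Station 6) = max(3, 17) = 17
6 < 17, so Station 4 is closer.

Station 4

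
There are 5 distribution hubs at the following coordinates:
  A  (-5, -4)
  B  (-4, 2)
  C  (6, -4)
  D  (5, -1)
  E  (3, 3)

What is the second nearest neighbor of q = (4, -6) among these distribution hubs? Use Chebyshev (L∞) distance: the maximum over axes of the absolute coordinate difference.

D

d(q,A) = max(9, 2) = 9
d(q,B) = max(8, 8) = 8
d(q,C) = max(2, 2) = 2
d(q,D) = max(1, 5) = 5
d(q,E) = max(1, 9) = 9
Sorted ascending: C, D, B, … — the second-nearest is D.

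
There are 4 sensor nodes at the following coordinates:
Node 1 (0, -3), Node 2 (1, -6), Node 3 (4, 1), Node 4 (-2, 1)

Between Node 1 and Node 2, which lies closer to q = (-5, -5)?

Node 1

Compare squared distances:
d²(q, Node 1) = (-5−0)² + (-5−(-3))² = 25 + 4 = 29
d²(q, Node 2) = (-5−1)² + (-5−(-6))² = 36 + 1 = 37
29 < 37, so Node 1 is closer.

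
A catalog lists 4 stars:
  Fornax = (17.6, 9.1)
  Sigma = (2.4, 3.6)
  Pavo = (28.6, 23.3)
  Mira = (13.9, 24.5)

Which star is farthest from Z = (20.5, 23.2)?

Compare squared distances (the ordering matches that of the actual distances):
d²(Z, Fornax) = (20.5−17.6)² + (23.2−9.1)² = 8.41 + 198.81 = 207.22
d²(Z, Sigma) = (20.5−2.4)² + (23.2−3.6)² = 327.61 + 384.16 = 711.77
d²(Z, Pavo) = (20.5−28.6)² + (23.2−23.3)² = 65.61 + 0.01 = 65.62
d²(Z, Mira) = (20.5−13.9)² + (23.2−24.5)² = 43.56 + 1.69 = 45.25
The largest is to Sigma.

Sigma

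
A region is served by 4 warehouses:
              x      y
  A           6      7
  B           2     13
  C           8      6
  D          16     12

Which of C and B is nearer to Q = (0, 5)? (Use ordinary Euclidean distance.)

C

Compare squared distances:
|QC|² = (0−8)² + (5−6)² = 64 + 1 = 65
|QB|² = (0−2)² + (5−13)² = 4 + 64 = 68
65 < 68, so C is closer.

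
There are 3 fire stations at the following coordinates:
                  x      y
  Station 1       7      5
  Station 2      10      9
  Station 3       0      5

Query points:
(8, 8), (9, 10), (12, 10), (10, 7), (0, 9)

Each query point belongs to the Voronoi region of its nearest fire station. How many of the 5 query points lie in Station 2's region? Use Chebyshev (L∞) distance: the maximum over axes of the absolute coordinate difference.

(8, 8) — d to each: Station 1:3, Station 2:2, Station 3:8 → nearest is Station 2
(9, 10) — d to each: Station 1:5, Station 2:1, Station 3:9 → nearest is Station 2
(12, 10) — d to each: Station 1:5, Station 2:2, Station 3:12 → nearest is Station 2
(10, 7) — d to each: Station 1:3, Station 2:2, Station 3:10 → nearest is Station 2
(0, 9) — d to each: Station 1:7, Station 2:10, Station 3:4 → nearest is Station 3
4 of the 5 points have Station 2 as nearest.

4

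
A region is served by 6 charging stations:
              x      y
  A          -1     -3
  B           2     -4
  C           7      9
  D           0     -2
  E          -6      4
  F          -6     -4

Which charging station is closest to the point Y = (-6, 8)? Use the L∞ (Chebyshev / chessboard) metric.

d(Y,A) = max(5, 11) = 11
d(Y,B) = max(8, 12) = 12
d(Y,C) = max(13, 1) = 13
d(Y,D) = max(6, 10) = 10
d(Y,E) = max(0, 4) = 4
d(Y,F) = max(0, 12) = 12
E is nearest.

E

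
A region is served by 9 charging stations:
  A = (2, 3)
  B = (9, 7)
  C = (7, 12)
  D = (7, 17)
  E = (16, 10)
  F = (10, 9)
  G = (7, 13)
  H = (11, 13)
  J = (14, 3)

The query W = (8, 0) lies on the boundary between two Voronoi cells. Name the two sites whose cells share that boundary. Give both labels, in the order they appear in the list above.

A and J

Squared distances from W to each site:
|WA|² = (8−2)² + (0−3)² = 36 + 9 = 45
|WB|² = (8−9)² + (0−7)² = 1 + 49 = 50
|WC|² = (8−7)² + (0−12)² = 1 + 144 = 145
|WD|² = (8−7)² + (0−17)² = 1 + 289 = 290
|WE|² = (8−16)² + (0−10)² = 64 + 100 = 164
|WF|² = (8−10)² + (0−9)² = 4 + 81 = 85
|WG|² = (8−7)² + (0−13)² = 1 + 169 = 170
|WH|² = (8−11)² + (0−13)² = 9 + 169 = 178
|WJ|² = (8−14)² + (0−3)² = 36 + 9 = 45
W is equidistant from A and J (both at squared distance 45), and every other site is strictly farther — so W lies on the A–J Voronoi edge.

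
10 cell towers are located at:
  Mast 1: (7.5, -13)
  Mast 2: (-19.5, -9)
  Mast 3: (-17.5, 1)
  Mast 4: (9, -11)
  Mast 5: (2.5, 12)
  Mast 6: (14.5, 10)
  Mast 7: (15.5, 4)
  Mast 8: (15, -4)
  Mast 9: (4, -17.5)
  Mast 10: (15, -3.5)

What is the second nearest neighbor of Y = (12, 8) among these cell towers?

Mast 7

Since √ is increasing, it suffices to compare squared distances:
d²(Y, Mast 1) = (12−7.5)² + (8−(-13))² = 20.25 + 441 = 461.25
d²(Y, Mast 2) = (12−(-19.5))² + (8−(-9))² = 992.25 + 289 = 1281.25
d²(Y, Mast 3) = (12−(-17.5))² + (8−1)² = 870.25 + 49 = 919.25
d²(Y, Mast 4) = (12−9)² + (8−(-11))² = 9 + 361 = 370
d²(Y, Mast 5) = (12−2.5)² + (8−12)² = 90.25 + 16 = 106.25
d²(Y, Mast 6) = (12−14.5)² + (8−10)² = 6.25 + 4 = 10.25
d²(Y, Mast 7) = (12−15.5)² + (8−4)² = 12.25 + 16 = 28.25
d²(Y, Mast 8) = (12−15)² + (8−(-4))² = 9 + 144 = 153
d²(Y, Mast 9) = (12−4)² + (8−(-17.5))² = 64 + 650.25 = 714.25
d²(Y, Mast 10) = (12−15)² + (8−(-3.5))² = 9 + 132.25 = 141.25
Sorted ascending: Mast 6, Mast 7, Mast 5, … — the second-nearest is Mast 7.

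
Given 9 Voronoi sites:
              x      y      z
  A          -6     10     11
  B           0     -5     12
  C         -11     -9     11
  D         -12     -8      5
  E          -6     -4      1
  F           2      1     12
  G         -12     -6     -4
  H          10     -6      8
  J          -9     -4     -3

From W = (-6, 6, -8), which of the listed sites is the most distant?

H

Since √ is increasing, it suffices to compare squared distances:
|WA|² = 0 + 16 + 361 = 377
|WB|² = 36 + 121 + 400 = 557
|WC|² = 25 + 225 + 361 = 611
|WD|² = 36 + 196 + 169 = 401
|WE|² = 0 + 100 + 81 = 181
|WF|² = 64 + 25 + 400 = 489
|WG|² = 36 + 144 + 16 = 196
|WH|² = 256 + 144 + 256 = 656
|WJ|² = 9 + 100 + 25 = 134
The largest is to H.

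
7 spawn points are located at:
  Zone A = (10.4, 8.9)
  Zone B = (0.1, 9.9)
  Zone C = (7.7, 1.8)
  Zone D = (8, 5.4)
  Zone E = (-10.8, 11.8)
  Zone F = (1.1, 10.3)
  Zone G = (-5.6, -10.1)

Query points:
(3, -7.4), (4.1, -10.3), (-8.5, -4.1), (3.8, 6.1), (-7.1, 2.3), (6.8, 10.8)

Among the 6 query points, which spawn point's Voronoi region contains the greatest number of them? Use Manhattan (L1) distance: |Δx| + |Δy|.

Zone G

(3, -7.4) — d to each: Zone A:23.7, Zone B:20.2, Zone C:13.9, Zone D:17.8, Zone E:33, Zone F:19.6, Zone G:11.3 → nearest is Zone G
(4.1, -10.3) — d to each: Zone A:25.5, Zone B:24.2, Zone C:15.7, Zone D:19.6, Zone E:37, Zone F:23.6, Zone G:9.9 → nearest is Zone G
(-8.5, -4.1) — d to each: Zone A:31.9, Zone B:22.6, Zone C:22.1, Zone D:26, Zone E:18.2, Zone F:24, Zone G:8.9 → nearest is Zone G
(3.8, 6.1) — d to each: Zone A:9.4, Zone B:7.5, Zone C:8.2, Zone D:4.9, Zone E:20.3, Zone F:6.9, Zone G:25.6 → nearest is Zone D
(-7.1, 2.3) — d to each: Zone A:24.1, Zone B:14.8, Zone C:15.3, Zone D:18.2, Zone E:13.2, Zone F:16.2, Zone G:13.9 → nearest is Zone E
(6.8, 10.8) — d to each: Zone A:5.5, Zone B:7.6, Zone C:9.9, Zone D:6.6, Zone E:18.6, Zone F:6.2, Zone G:33.3 → nearest is Zone A
Tally — Zone A:1, Zone D:1, Zone E:1, Zone G:3. Zone G captures the most (3).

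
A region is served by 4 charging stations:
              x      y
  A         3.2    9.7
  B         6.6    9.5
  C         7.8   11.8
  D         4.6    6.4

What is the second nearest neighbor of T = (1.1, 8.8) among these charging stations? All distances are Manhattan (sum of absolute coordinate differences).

D

d(T,A) = |1.1−3.2| + |8.8−9.7| = 2.1 + 0.9 = 3
d(T,B) = |1.1−6.6| + |8.8−9.5| = 5.5 + 0.7 = 6.2
d(T,C) = |1.1−7.8| + |8.8−11.8| = 6.7 + 3 = 9.7
d(T,D) = |1.1−4.6| + |8.8−6.4| = 3.5 + 2.4 = 5.9
Sorted ascending: A, D, B, … — the second-nearest is D.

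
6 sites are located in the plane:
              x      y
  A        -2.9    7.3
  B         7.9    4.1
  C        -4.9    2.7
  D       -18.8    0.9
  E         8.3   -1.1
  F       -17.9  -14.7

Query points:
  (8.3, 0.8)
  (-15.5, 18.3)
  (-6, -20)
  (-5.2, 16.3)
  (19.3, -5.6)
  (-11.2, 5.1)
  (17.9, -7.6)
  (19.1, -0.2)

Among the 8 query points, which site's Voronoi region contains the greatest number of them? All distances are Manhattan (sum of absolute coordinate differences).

E

(8.3, 0.8) — d to each: A:17.7, B:3.7, C:15.1, D:27.2, E:1.9, F:41.7 → nearest is E
(-15.5, 18.3) — d to each: A:23.6, B:37.6, C:26.2, D:20.7, E:43.2, F:35.4 → nearest is D
(-6, -20) — d to each: A:30.4, B:38, C:23.8, D:33.7, E:33.2, F:17.2 → nearest is F
(-5.2, 16.3) — d to each: A:11.3, B:25.3, C:13.9, D:29, E:30.9, F:43.7 → nearest is A
(19.3, -5.6) — d to each: A:35.1, B:21.1, C:32.5, D:44.6, E:15.5, F:46.3 → nearest is E
(-11.2, 5.1) — d to each: A:10.5, B:20.1, C:8.7, D:11.8, E:25.7, F:26.5 → nearest is C
(17.9, -7.6) — d to each: A:35.7, B:21.7, C:33.1, D:45.2, E:16.1, F:42.9 → nearest is E
(19.1, -0.2) — d to each: A:29.5, B:15.5, C:26.9, D:39, E:11.7, F:51.5 → nearest is E
Tally — A:1, C:1, D:1, E:4, F:1. E captures the most (4).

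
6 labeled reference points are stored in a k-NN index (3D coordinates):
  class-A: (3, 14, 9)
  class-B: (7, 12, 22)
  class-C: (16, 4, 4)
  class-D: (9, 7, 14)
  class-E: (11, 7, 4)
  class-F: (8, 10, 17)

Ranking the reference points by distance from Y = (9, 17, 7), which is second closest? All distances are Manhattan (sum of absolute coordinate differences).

class-E

d(Y, class-A) = |9−3| + |17−14| + |7−9| = 6 + 3 + 2 = 11
d(Y, class-B) = |9−7| + |17−12| + |7−22| = 2 + 5 + 15 = 22
d(Y, class-C) = |9−16| + |17−4| + |7−4| = 7 + 13 + 3 = 23
d(Y, class-D) = |9−9| + |17−7| + |7−14| = 0 + 10 + 7 = 17
d(Y, class-E) = |9−11| + |17−7| + |7−4| = 2 + 10 + 3 = 15
d(Y, class-F) = |9−8| + |17−10| + |7−17| = 1 + 7 + 10 = 18
Sorted ascending: class-A, class-E, class-D, … — the second-nearest is class-E.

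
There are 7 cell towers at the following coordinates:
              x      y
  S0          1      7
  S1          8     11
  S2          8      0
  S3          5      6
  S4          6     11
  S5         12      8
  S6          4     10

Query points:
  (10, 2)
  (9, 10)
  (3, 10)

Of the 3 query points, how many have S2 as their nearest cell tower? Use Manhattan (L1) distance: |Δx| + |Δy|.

(10, 2) — d to each: S0:14, S1:11, S2:4, S3:9, S4:13, S5:8, S6:14 → nearest is S2
(9, 10) — d to each: S0:11, S1:2, S2:11, S3:8, S4:4, S5:5, S6:5 → nearest is S1
(3, 10) — d to each: S0:5, S1:6, S2:15, S3:6, S4:4, S5:11, S6:1 → nearest is S6
1 of the 3 points has S2 as nearest.

1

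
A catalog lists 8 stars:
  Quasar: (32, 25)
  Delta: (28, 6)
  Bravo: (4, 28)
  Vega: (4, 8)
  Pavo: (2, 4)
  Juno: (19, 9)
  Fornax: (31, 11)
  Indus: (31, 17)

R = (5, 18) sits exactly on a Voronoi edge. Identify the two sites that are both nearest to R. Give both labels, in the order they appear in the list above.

Squared distances from R to each site:
d²(R, Quasar) = (5−32)² + (18−25)² = 729 + 49 = 778
d²(R, Delta) = (5−28)² + (18−6)² = 529 + 144 = 673
d²(R, Bravo) = (5−4)² + (18−28)² = 1 + 100 = 101
d²(R, Vega) = (5−4)² + (18−8)² = 1 + 100 = 101
d²(R, Pavo) = (5−2)² + (18−4)² = 9 + 196 = 205
d²(R, Juno) = (5−19)² + (18−9)² = 196 + 81 = 277
d²(R, Fornax) = (5−31)² + (18−11)² = 676 + 49 = 725
d²(R, Indus) = (5−31)² + (18−17)² = 676 + 1 = 677
R is equidistant from Bravo and Vega (both at squared distance 101), and every other site is strictly farther — so R lies on the Bravo–Vega Voronoi edge.

Bravo and Vega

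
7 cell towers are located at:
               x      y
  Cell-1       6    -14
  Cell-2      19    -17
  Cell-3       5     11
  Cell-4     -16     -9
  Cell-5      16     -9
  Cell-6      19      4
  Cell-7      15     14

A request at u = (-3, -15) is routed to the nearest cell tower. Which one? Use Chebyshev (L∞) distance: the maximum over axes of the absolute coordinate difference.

Cell-1

d(u, Cell-1) = max(9, 1) = 9
d(u, Cell-2) = max(22, 2) = 22
d(u, Cell-3) = max(8, 26) = 26
d(u, Cell-4) = max(13, 6) = 13
d(u, Cell-5) = max(19, 6) = 19
d(u, Cell-6) = max(22, 19) = 22
d(u, Cell-7) = max(18, 29) = 29
Minimum is at Cell-1.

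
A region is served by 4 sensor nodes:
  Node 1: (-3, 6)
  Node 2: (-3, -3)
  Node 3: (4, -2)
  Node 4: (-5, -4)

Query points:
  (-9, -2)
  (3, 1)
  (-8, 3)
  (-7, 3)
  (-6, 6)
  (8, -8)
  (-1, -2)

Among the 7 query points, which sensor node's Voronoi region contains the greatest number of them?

(-9, -2) — d² to each: Node 1:100, Node 2:37, Node 3:169, Node 4:20 → nearest is Node 4
(3, 1) — d² to each: Node 1:61, Node 2:52, Node 3:10, Node 4:89 → nearest is Node 3
(-8, 3) — d² to each: Node 1:34, Node 2:61, Node 3:169, Node 4:58 → nearest is Node 1
(-7, 3) — d² to each: Node 1:25, Node 2:52, Node 3:146, Node 4:53 → nearest is Node 1
(-6, 6) — d² to each: Node 1:9, Node 2:90, Node 3:164, Node 4:101 → nearest is Node 1
(8, -8) — d² to each: Node 1:317, Node 2:146, Node 3:52, Node 4:185 → nearest is Node 3
(-1, -2) — d² to each: Node 1:68, Node 2:5, Node 3:25, Node 4:20 → nearest is Node 2
Tally — Node 1:3, Node 2:1, Node 3:2, Node 4:1. Node 1 captures the most (3).

Node 1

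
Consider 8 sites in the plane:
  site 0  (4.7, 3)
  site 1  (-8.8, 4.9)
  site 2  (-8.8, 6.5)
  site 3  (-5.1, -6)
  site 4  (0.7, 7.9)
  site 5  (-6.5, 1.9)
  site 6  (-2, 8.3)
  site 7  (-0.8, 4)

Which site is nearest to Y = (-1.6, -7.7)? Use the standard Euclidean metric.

Since √ is increasing, it suffices to compare squared distances:
d²(Y, site 0) = (-1.6−4.7)² + (-7.7−3)² = 39.69 + 114.49 = 154.18
d²(Y, site 1) = (-1.6−(-8.8))² + (-7.7−4.9)² = 51.84 + 158.76 = 210.6
d²(Y, site 2) = (-1.6−(-8.8))² + (-7.7−6.5)² = 51.84 + 201.64 = 253.48
d²(Y, site 3) = (-1.6−(-5.1))² + (-7.7−(-6))² = 12.25 + 2.89 = 15.14
d²(Y, site 4) = (-1.6−0.7)² + (-7.7−7.9)² = 5.29 + 243.36 = 248.65
d²(Y, site 5) = (-1.6−(-6.5))² + (-7.7−1.9)² = 24.01 + 92.16 = 116.17
d²(Y, site 6) = (-1.6−(-2))² + (-7.7−8.3)² = 0.16 + 256 = 256.16
d²(Y, site 7) = (-1.6−(-0.8))² + (-7.7−4)² = 0.64 + 136.89 = 137.53
site 3 is nearest.

site 3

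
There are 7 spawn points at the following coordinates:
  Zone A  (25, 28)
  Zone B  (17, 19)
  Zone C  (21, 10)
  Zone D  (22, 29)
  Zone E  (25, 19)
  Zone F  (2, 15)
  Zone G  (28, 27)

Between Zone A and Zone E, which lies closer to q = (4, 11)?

Zone E

Compare squared distances:
d²(q, Zone A) = (4−25)² + (11−28)² = 441 + 289 = 730
d²(q, Zone E) = (4−25)² + (11−19)² = 441 + 64 = 505
730 > 505, so Zone E is closer.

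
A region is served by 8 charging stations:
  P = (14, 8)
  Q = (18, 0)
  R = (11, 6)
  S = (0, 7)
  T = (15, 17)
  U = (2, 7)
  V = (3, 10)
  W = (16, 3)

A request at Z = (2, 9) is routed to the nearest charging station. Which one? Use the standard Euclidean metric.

V

Since √ is increasing, it suffices to compare squared distances:
|ZP|² = 144 + 1 = 145
|ZQ|² = 256 + 81 = 337
|ZR|² = 81 + 9 = 90
|ZS|² = 4 + 4 = 8
|ZT|² = 169 + 64 = 233
|ZU|² = 0 + 4 = 4
|ZV|² = 1 + 1 = 2
|ZW|² = 196 + 36 = 232
V is nearest.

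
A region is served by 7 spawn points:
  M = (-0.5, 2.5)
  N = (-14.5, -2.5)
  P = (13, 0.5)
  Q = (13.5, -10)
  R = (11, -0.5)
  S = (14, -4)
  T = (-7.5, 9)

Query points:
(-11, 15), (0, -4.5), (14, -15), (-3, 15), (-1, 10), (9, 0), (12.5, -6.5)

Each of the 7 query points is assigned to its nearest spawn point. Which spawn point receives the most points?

T

(-11, 15) — d² to each: M:266.5, N:318.5, P:786.25, Q:1225.25, R:724.25, S:986, T:48.25 → nearest is T
(0, -4.5) — d² to each: M:49.25, N:214.25, P:194, Q:212.5, R:137, S:196.25, T:238.5 → nearest is M
(14, -15) — d² to each: M:516.5, N:968.5, P:241.25, Q:25.25, R:219.25, S:121, T:1038.25 → nearest is Q
(-3, 15) — d² to each: M:162.5, N:438.5, P:466.25, Q:897.25, R:436.25, S:650, T:56.25 → nearest is T
(-1, 10) — d² to each: M:56.5, N:338.5, P:286.25, Q:610.25, R:254.25, S:421, T:43.25 → nearest is T
(9, 0) — d² to each: M:96.5, N:558.5, P:16.25, Q:120.25, R:4.25, S:41, T:353.25 → nearest is R
(12.5, -6.5) — d² to each: M:250, N:745, P:49.25, Q:13.25, R:38.25, S:8.5, T:640.25 → nearest is S
Tally — M:1, Q:1, R:1, S:1, T:3. T captures the most (3).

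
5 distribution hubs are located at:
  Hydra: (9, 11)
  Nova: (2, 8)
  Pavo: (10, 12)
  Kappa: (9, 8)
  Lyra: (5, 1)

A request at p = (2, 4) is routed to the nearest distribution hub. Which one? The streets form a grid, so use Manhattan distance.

d(p, Hydra) = |2−9| + |4−11| = 7 + 7 = 14
d(p, Nova) = |2−2| + |4−8| = 0 + 4 = 4
d(p, Pavo) = |2−10| + |4−12| = 8 + 8 = 16
d(p, Kappa) = |2−9| + |4−8| = 7 + 4 = 11
d(p, Lyra) = |2−5| + |4−1| = 3 + 3 = 6
Minimum is at Nova.

Nova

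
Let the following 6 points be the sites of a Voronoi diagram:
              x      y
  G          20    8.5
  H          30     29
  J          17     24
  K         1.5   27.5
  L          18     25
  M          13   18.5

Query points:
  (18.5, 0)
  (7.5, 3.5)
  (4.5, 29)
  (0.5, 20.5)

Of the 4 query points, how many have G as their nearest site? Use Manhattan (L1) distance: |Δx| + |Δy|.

(18.5, 0) — d to each: G:10, H:40.5, J:25.5, K:44.5, L:25.5, M:24 → nearest is G
(7.5, 3.5) — d to each: G:17.5, H:48, J:30, K:30, L:32, M:20.5 → nearest is G
(4.5, 29) — d to each: G:36, H:25.5, J:17.5, K:4.5, L:17.5, M:19 → nearest is K
(0.5, 20.5) — d to each: G:31.5, H:38, J:20, K:8, L:22, M:14.5 → nearest is K
2 of the 4 points have G as nearest.

2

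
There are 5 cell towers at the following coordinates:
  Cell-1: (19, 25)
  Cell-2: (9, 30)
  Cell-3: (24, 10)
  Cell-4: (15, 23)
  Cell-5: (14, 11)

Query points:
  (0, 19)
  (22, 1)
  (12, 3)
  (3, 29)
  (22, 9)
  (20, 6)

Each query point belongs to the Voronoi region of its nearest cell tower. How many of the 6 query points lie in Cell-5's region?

1

(0, 19) — d² to each: Cell-1:397, Cell-2:202, Cell-3:657, Cell-4:241, Cell-5:260 → nearest is Cell-2
(22, 1) — d² to each: Cell-1:585, Cell-2:1010, Cell-3:85, Cell-4:533, Cell-5:164 → nearest is Cell-3
(12, 3) — d² to each: Cell-1:533, Cell-2:738, Cell-3:193, Cell-4:409, Cell-5:68 → nearest is Cell-5
(3, 29) — d² to each: Cell-1:272, Cell-2:37, Cell-3:802, Cell-4:180, Cell-5:445 → nearest is Cell-2
(22, 9) — d² to each: Cell-1:265, Cell-2:610, Cell-3:5, Cell-4:245, Cell-5:68 → nearest is Cell-3
(20, 6) — d² to each: Cell-1:362, Cell-2:697, Cell-3:32, Cell-4:314, Cell-5:61 → nearest is Cell-3
1 of the 6 points has Cell-5 as nearest.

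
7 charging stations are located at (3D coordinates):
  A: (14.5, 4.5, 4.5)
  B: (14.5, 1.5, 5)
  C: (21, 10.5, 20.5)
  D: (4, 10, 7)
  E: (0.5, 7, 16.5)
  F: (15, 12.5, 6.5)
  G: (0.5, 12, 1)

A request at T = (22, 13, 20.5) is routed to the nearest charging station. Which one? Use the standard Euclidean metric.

Compare squared distances (the ordering matches that of the actual distances):
|TA|² = (22−14.5)² + (13−4.5)² + (20.5−4.5)² = 56.25 + 72.25 + 256 = 384.5
|TB|² = (22−14.5)² + (13−1.5)² + (20.5−5)² = 56.25 + 132.25 + 240.25 = 428.75
|TC|² = (22−21)² + (13−10.5)² + (20.5−20.5)² = 1 + 6.25 + 0 = 7.25
|TD|² = (22−4)² + (13−10)² + (20.5−7)² = 324 + 9 + 182.25 = 515.25
|TE|² = (22−0.5)² + (13−7)² + (20.5−16.5)² = 462.25 + 36 + 16 = 514.25
|TF|² = (22−15)² + (13−12.5)² + (20.5−6.5)² = 49 + 0.25 + 196 = 245.25
|TG|² = (22−0.5)² + (13−12)² + (20.5−1)² = 462.25 + 1 + 380.25 = 843.5
C is nearest.

C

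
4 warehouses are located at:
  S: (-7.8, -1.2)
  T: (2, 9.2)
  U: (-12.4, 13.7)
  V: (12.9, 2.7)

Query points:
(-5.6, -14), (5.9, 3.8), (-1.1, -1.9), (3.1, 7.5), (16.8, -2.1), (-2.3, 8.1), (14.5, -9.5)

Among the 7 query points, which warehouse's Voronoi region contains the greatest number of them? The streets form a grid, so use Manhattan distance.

(-5.6, -14) — d to each: S:15, T:30.8, U:34.5, V:35.2 → nearest is S
(5.9, 3.8) — d to each: S:18.7, T:9.3, U:28.2, V:8.1 → nearest is V
(-1.1, -1.9) — d to each: S:7.4, T:14.2, U:26.9, V:18.6 → nearest is S
(3.1, 7.5) — d to each: S:19.6, T:2.8, U:21.7, V:14.6 → nearest is T
(16.8, -2.1) — d to each: S:25.5, T:26.1, U:45, V:8.7 → nearest is V
(-2.3, 8.1) — d to each: S:14.8, T:5.4, U:15.7, V:20.6 → nearest is T
(14.5, -9.5) — d to each: S:30.6, T:31.2, U:50.1, V:13.8 → nearest is V
Tally — S:2, T:2, V:3. V captures the most (3).

V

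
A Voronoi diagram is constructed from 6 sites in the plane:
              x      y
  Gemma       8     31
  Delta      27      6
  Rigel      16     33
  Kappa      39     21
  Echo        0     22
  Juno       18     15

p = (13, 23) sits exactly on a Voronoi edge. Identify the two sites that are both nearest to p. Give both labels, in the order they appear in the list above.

Squared distances from p to each site:
d²(p, Gemma) = (13−8)² + (23−31)² = 25 + 64 = 89
d²(p, Delta) = (13−27)² + (23−6)² = 196 + 289 = 485
d²(p, Rigel) = (13−16)² + (23−33)² = 9 + 100 = 109
d²(p, Kappa) = (13−39)² + (23−21)² = 676 + 4 = 680
d²(p, Echo) = (13−0)² + (23−22)² = 169 + 1 = 170
d²(p, Juno) = (13−18)² + (23−15)² = 25 + 64 = 89
p is equidistant from Gemma and Juno (both at squared distance 89), and every other site is strictly farther — so p lies on the Gemma–Juno Voronoi edge.

Gemma and Juno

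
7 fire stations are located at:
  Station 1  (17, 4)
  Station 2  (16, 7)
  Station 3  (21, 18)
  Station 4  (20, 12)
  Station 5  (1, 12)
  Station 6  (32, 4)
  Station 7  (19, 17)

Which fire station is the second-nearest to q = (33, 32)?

Since √ is increasing, it suffices to compare squared distances:
d²(q, Station 1) = (33−17)² + (32−4)² = 256 + 784 = 1040
d²(q, Station 2) = (33−16)² + (32−7)² = 289 + 625 = 914
d²(q, Station 3) = (33−21)² + (32−18)² = 144 + 196 = 340
d²(q, Station 4) = (33−20)² + (32−12)² = 169 + 400 = 569
d²(q, Station 5) = (33−1)² + (32−12)² = 1024 + 400 = 1424
d²(q, Station 6) = (33−32)² + (32−4)² = 1 + 784 = 785
d²(q, Station 7) = (33−19)² + (32−17)² = 196 + 225 = 421
Sorted ascending: Station 3, Station 7, Station 4, … — the second-nearest is Station 7.

Station 7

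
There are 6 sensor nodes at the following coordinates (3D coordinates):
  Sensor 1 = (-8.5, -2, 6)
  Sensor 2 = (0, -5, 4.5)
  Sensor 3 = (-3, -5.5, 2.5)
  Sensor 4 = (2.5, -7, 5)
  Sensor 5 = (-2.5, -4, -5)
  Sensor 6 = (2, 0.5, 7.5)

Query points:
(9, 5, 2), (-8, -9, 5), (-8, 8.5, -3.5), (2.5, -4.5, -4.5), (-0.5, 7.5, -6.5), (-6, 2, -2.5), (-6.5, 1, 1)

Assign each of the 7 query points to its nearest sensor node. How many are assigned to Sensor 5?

4

(9, 5, 2) — d² to each: Sensor 1:371.25, Sensor 2:187.25, Sensor 3:254.5, Sensor 4:195.25, Sensor 5:262.25, Sensor 6:99.5 → nearest is Sensor 6
(-8, -9, 5) — d² to each: Sensor 1:50.25, Sensor 2:80.25, Sensor 3:43.5, Sensor 4:114.25, Sensor 5:155.25, Sensor 6:196.5 → nearest is Sensor 3
(-8, 8.5, -3.5) — d² to each: Sensor 1:200.75, Sensor 2:310.25, Sensor 3:257, Sensor 4:422.75, Sensor 5:188.75, Sensor 6:285 → nearest is Sensor 5
(2.5, -4.5, -4.5) — d² to each: Sensor 1:237.5, Sensor 2:87.5, Sensor 3:80.25, Sensor 4:96.5, Sensor 5:25.5, Sensor 6:169.25 → nearest is Sensor 5
(-0.5, 7.5, -6.5) — d² to each: Sensor 1:310.5, Sensor 2:277.5, Sensor 3:256.25, Sensor 4:351.5, Sensor 5:138.5, Sensor 6:251.25 → nearest is Sensor 5
(-6, 2, -2.5) — d² to each: Sensor 1:94.5, Sensor 2:134, Sensor 3:90.25, Sensor 4:209.5, Sensor 5:54.5, Sensor 6:166.25 → nearest is Sensor 5
(-6.5, 1, 1) — d² to each: Sensor 1:38, Sensor 2:90.5, Sensor 3:56.75, Sensor 4:161, Sensor 5:77, Sensor 6:114.75 → nearest is Sensor 1
4 of the 7 points have Sensor 5 as nearest.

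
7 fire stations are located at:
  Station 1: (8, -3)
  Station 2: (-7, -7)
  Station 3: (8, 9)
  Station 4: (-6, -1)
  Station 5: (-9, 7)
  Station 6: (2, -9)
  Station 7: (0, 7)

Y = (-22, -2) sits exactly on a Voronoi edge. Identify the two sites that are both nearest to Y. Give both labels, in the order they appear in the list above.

Station 2 and Station 5

Squared distances from Y to each site:
d²(Y, Station 1) = (-22−8)² + (-2−(-3))² = 900 + 1 = 901
d²(Y, Station 2) = (-22−(-7))² + (-2−(-7))² = 225 + 25 = 250
d²(Y, Station 3) = (-22−8)² + (-2−9)² = 900 + 121 = 1021
d²(Y, Station 4) = (-22−(-6))² + (-2−(-1))² = 256 + 1 = 257
d²(Y, Station 5) = (-22−(-9))² + (-2−7)² = 169 + 81 = 250
d²(Y, Station 6) = (-22−2)² + (-2−(-9))² = 576 + 49 = 625
d²(Y, Station 7) = (-22−0)² + (-2−7)² = 484 + 81 = 565
Y is equidistant from Station 2 and Station 5 (both at squared distance 250), and every other site is strictly farther — so Y lies on the Station 2–Station 5 Voronoi edge.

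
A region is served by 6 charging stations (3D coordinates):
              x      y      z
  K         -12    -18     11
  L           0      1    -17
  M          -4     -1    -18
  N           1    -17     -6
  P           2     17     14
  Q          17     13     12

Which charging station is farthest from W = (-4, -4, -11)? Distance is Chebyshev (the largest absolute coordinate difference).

d(W,K) = max(8, 14, 22) = 22
d(W,L) = max(4, 5, 6) = 6
d(W,M) = max(0, 3, 7) = 7
d(W,N) = max(5, 13, 5) = 13
d(W,P) = max(6, 21, 25) = 25
d(W,Q) = max(21, 17, 23) = 23
The largest is to P.

P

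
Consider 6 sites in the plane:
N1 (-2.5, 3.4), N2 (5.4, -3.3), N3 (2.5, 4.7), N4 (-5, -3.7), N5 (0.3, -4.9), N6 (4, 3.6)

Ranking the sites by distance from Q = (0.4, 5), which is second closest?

Squared Euclidean distances:
|QN1|² = (0.4−(-2.5))² + (5−3.4)² = 8.41 + 2.56 = 10.97
|QN2|² = (0.4−5.4)² + (5−(-3.3))² = 25 + 68.89 = 93.89
|QN3|² = (0.4−2.5)² + (5−4.7)² = 4.41 + 0.09 = 4.5
|QN4|² = (0.4−(-5))² + (5−(-3.7))² = 29.16 + 75.69 = 104.85
|QN5|² = (0.4−0.3)² + (5−(-4.9))² = 0.01 + 98.01 = 98.02
|QN6|² = (0.4−4)² + (5−3.6)² = 12.96 + 1.96 = 14.92
Sorted ascending: N3, N1, N6, … — the second-nearest is N1.

N1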